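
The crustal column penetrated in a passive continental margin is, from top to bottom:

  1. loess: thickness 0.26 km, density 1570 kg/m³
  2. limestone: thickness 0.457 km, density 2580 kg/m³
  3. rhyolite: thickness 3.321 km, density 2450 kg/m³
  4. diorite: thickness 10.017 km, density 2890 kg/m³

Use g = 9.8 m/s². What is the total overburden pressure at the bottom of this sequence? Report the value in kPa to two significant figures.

loess: 1570 kg/m³ × 9.8 m/s² × 260 m = 4.000×10^6 Pa = 4000 kPa
limestone: 2580 kg/m³ × 9.8 m/s² × 457 m = 1.155×10^7 Pa = 11555 kPa
rhyolite: 2450 kg/m³ × 9.8 m/s² × 3321 m = 7.974×10^7 Pa = 79737 kPa
diorite: 2890 kg/m³ × 9.8 m/s² × 10017 m = 2.837×10^8 Pa = 2.837×10^5 kPa
Total = 4000 + 11555 + 79737 + 2.837×10^5 = 3.7899×10^5 kPa

380000 kPa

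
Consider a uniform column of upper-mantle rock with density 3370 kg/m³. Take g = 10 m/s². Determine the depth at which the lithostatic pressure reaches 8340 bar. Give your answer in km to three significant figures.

24.7 km

h = P/(ρg) = 8340 bar / (3370 kg/m³ × 10 m/s²) = 8.340×10^8 Pa / 33700 Pa/m = 24748 m
= 24.748 km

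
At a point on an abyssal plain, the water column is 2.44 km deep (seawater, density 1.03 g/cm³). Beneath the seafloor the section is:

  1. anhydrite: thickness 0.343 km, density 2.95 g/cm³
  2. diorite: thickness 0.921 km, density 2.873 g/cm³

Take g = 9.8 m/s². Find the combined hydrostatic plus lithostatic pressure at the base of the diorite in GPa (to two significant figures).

0.060 GPa

seawater: 1030 kg/m³ × 9.8 m/s² × 2440 m = 2.463×10^7 Pa = 0.02463 GPa
anhydrite: 2950 kg/m³ × 9.8 m/s² × 343 m = 9.916×10^6 Pa = 9.916×10^-3 GPa
diorite: 2873 kg/m³ × 9.8 m/s² × 921 m = 2.593×10^7 Pa = 0.02593 GPa
Total = 0.02463 + 9.916×10^-3 + 0.02593 = 0.060477 GPa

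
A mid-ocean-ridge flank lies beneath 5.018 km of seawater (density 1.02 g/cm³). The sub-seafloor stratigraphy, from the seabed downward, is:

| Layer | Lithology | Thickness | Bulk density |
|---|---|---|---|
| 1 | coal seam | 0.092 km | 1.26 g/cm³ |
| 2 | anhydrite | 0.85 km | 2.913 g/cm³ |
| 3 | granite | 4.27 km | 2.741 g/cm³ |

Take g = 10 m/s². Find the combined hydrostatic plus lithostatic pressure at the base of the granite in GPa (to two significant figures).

0.19 GPa

seawater: 1020 kg/m³ × 10 m/s² × 5018 m = 5.118×10^7 Pa = 0.05118 GPa
coal seam: 1260 kg/m³ × 10 m/s² × 92 m = 1.159×10^6 Pa = 1.159×10^-3 GPa
anhydrite: 2913 kg/m³ × 10 m/s² × 850 m = 2.476×10^7 Pa = 0.02476 GPa
granite: 2741 kg/m³ × 10 m/s² × 4270 m = 1.170×10^8 Pa = 0.1170 GPa
Total = 0.05118 + 1.159×10^-3 + 0.02476 + 0.1170 = 0.19414 GPa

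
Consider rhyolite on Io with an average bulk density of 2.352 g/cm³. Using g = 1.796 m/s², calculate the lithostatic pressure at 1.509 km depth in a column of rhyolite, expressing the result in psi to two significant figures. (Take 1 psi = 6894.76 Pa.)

920 psi

rhyolite: 2352 kg/m³ × 1.796 m/s² × 1509 m = 6.374×10^6 Pa = 924.5 psi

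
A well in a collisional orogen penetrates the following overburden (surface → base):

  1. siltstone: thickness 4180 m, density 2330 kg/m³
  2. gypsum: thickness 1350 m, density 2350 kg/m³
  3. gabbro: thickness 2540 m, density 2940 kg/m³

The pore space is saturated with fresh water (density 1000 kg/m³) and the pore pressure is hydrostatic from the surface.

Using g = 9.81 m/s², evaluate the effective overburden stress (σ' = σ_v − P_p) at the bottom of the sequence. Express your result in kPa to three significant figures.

Overburden (lithostatic) stress σ_v:
siltstone: 2330 kg/m³ × 9.81 m/s² × 4180 m = 9.554×10^7 Pa = 95.54 MPa
gypsum: 2350 kg/m³ × 9.81 m/s² × 1350 m = 3.112×10^7 Pa = 31.12 MPa
gabbro: 2940 kg/m³ × 9.81 m/s² × 2540 m = 7.326×10^7 Pa = 73.26 MPa
Total = 95.54 + 31.12 + 73.26 = 199.92 MPa
Pore pressure P_p = 1000 kg/m³ × 9.81 m/s² × 8070 m = 7.917×10^7 Pa = 79.17 MPa
Effective stress σ' = σ_v − P_p = 199.9 − 79.17 = 120.76 MPa = 1.2076×10^5 kPa

121000 kPa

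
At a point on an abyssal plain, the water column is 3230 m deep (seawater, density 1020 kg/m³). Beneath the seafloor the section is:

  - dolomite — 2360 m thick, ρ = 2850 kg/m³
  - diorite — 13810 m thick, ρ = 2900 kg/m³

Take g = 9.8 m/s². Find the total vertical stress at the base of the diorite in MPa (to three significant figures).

491 MPa

seawater: 1020 kg/m³ × 9.8 m/s² × 3230 m = 3.229×10^7 Pa = 32.29 MPa
dolomite: 2850 kg/m³ × 9.8 m/s² × 2360 m = 6.591×10^7 Pa = 65.91 MPa
diorite: 2900 kg/m³ × 9.8 m/s² × 13810 m = 3.925×10^8 Pa = 392.5 MPa
Total = 32.29 + 65.91 + 392.5 = 490.68 MPa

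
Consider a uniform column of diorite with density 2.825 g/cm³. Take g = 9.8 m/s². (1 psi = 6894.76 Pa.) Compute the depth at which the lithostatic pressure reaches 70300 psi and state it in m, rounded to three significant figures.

17500 m

h = P/(ρg) = 70300 psi / (2825 kg/m³ × 9.8 m/s²) = 4.847×10^8 Pa / 27685 Pa/m = 17508 m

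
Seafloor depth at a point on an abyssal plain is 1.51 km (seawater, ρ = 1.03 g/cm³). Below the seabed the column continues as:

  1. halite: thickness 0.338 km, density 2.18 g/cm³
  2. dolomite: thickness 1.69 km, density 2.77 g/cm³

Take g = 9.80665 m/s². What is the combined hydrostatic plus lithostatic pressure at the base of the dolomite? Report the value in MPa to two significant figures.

68 MPa

seawater: 1030 kg/m³ × 9.80665 m/s² × 1510 m = 1.525×10^7 Pa = 15.25 MPa
halite: 2180 kg/m³ × 9.80665 m/s² × 338 m = 7.226×10^6 Pa = 7.226 MPa
dolomite: 2770 kg/m³ × 9.80665 m/s² × 1690 m = 4.591×10^7 Pa = 45.91 MPa
Total = 15.25 + 7.226 + 45.91 = 68.386 MPa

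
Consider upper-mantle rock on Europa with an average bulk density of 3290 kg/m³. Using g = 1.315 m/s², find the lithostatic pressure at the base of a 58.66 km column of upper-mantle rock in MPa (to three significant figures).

254 MPa

upper-mantle rock: 3290 kg/m³ × 1.315 m/s² × 58660 m = 2.538×10^8 Pa = 253.8 MPa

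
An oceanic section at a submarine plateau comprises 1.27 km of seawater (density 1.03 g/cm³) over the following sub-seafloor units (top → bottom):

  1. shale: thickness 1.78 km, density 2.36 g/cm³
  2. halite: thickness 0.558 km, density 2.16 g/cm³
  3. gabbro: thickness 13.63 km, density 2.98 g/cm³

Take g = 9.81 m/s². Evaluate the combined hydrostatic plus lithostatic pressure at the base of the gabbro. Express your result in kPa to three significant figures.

seawater: 1030 kg/m³ × 9.81 m/s² × 1270 m = 1.283×10^7 Pa = 12832 kPa
shale: 2360 kg/m³ × 9.81 m/s² × 1780 m = 4.121×10^7 Pa = 41210 kPa
halite: 2160 kg/m³ × 9.81 m/s² × 558 m = 1.182×10^7 Pa = 11824 kPa
gabbro: 2980 kg/m³ × 9.81 m/s² × 13630 m = 3.985×10^8 Pa = 3.985×10^5 kPa
Total = 12832 + 41210 + 11824 + 3.985×10^5 = 4.6432×10^5 kPa

464000 kPa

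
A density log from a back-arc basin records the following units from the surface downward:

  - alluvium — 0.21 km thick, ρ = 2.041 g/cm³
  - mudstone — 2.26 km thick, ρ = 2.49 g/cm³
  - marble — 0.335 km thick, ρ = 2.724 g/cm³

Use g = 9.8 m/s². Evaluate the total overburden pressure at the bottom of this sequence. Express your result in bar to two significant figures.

680 bar

alluvium: 2041 kg/m³ × 9.8 m/s² × 210 m = 4.200×10^6 Pa = 42.00 bar
mudstone: 2490 kg/m³ × 9.8 m/s² × 2260 m = 5.515×10^7 Pa = 551.5 bar
marble: 2724 kg/m³ × 9.8 m/s² × 335 m = 8.943×10^6 Pa = 89.43 bar
Total = 42.00 + 551.5 + 89.43 = 682.92 bar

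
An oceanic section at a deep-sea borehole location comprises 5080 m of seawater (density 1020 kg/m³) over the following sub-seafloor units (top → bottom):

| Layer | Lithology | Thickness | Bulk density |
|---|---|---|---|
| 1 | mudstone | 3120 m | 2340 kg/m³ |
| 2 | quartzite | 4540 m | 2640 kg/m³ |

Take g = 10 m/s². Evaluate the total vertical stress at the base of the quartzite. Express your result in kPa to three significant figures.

245000 kPa

seawater: 1020 kg/m³ × 10 m/s² × 5080 m = 5.182×10^7 Pa = 51816 kPa
mudstone: 2340 kg/m³ × 10 m/s² × 3120 m = 7.301×10^7 Pa = 73008 kPa
quartzite: 2640 kg/m³ × 10 m/s² × 4540 m = 1.199×10^8 Pa = 1.199×10^5 kPa
Total = 51816 + 73008 + 1.199×10^5 = 2.4468×10^5 kPa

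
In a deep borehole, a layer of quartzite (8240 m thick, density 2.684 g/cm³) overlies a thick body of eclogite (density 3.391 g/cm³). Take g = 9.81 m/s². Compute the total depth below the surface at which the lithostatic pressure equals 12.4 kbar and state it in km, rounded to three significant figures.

Pressure at base of upper layers: 2684×9.81×8240 = 2.170×10^8 Pa = 2.170 kbar
Remaining pressure to be supplied by eclogite: 1.240×10^9 − 2.170×10^8 = 1.023×10^9 Pa
Additional depth in eclogite = 1.023×10^9 Pa / (3391 kg/m³ × 9.81 m/s²) = 30754 m
Total depth = 8240 m + 30754 m = 38994 m
= 38.994 km

39.0 km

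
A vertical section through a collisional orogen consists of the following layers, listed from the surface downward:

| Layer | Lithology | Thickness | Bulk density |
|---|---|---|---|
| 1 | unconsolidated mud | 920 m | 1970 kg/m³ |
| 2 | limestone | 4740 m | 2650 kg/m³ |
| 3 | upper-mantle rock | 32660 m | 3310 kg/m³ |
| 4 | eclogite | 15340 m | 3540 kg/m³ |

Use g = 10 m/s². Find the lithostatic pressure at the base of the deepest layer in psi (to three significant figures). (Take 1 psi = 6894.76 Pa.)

256000 psi

unconsolidated mud: 1970 kg/m³ × 10 m/s² × 920 m = 1.812×10^7 Pa = 2629 psi
limestone: 2650 kg/m³ × 10 m/s² × 4740 m = 1.256×10^8 Pa = 18218 psi
upper-mantle rock: 3310 kg/m³ × 10 m/s² × 32660 m = 1.081×10^9 Pa = 1.568×10^5 psi
eclogite: 3540 kg/m³ × 10 m/s² × 15340 m = 5.430×10^8 Pa = 78761 psi
Total = 2629 + 18218 + 1.568×10^5 + 78761 = 2.5640×10^5 psi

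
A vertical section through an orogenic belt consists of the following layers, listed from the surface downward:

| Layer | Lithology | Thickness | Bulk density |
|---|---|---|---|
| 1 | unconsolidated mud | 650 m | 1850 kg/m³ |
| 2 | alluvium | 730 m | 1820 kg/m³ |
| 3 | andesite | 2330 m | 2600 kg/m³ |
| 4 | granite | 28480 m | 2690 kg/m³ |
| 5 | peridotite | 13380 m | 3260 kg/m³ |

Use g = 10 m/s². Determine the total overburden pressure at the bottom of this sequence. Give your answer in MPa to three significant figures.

unconsolidated mud: 1850 kg/m³ × 10 m/s² × 650 m = 1.202×10^7 Pa = 12.03 MPa
alluvium: 1820 kg/m³ × 10 m/s² × 730 m = 1.329×10^7 Pa = 13.29 MPa
andesite: 2600 kg/m³ × 10 m/s² × 2330 m = 6.058×10^7 Pa = 60.58 MPa
granite: 2690 kg/m³ × 10 m/s² × 28480 m = 7.661×10^8 Pa = 766.1 MPa
peridotite: 3260 kg/m³ × 10 m/s² × 13380 m = 4.362×10^8 Pa = 436.2 MPa
Total = 12.03 + 13.29 + 60.58 + 766.1 + 436.2 = 1288.2 MPa

1290 MPa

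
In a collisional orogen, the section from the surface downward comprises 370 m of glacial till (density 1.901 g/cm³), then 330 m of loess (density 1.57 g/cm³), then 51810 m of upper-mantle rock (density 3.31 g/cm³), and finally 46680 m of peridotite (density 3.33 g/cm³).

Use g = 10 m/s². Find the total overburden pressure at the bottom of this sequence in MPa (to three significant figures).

3280 MPa

glacial till: 1901 kg/m³ × 10 m/s² × 370 m = 7.034×10^6 Pa = 7.034 MPa
loess: 1570 kg/m³ × 10 m/s² × 330 m = 5.181×10^6 Pa = 5.181 MPa
upper-mantle rock: 3310 kg/m³ × 10 m/s² × 51810 m = 1.715×10^9 Pa = 1715 MPa
peridotite: 3330 kg/m³ × 10 m/s² × 46680 m = 1.554×10^9 Pa = 1554 MPa
Total = 7.034 + 5.181 + 1715 + 1554 = 3281.6 MPa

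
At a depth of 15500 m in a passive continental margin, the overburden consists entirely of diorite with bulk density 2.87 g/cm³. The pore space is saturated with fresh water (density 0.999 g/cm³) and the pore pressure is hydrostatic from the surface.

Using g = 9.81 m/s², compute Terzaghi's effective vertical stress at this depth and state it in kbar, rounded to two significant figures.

Overburden (lithostatic) stress σ_v:
diorite: 2870 kg/m³ × 9.81 m/s² × 15500 m = 4.364×10^8 Pa = 436.4 MPa
Pore pressure P_p = 999 kg/m³ × 9.81 m/s² × 15500 m = 1.519×10^8 Pa = 151.9 MPa
Effective stress σ' = σ_v − P_p = 436.4 − 151.9 = 284.49 MPa = 2.8449 kbar

2.8 kbar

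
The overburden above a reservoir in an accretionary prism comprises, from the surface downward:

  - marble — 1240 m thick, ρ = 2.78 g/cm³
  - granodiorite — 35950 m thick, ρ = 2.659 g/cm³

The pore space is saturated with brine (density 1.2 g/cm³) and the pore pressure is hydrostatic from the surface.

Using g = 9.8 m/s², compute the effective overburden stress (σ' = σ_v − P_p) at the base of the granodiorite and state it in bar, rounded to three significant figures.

Overburden (lithostatic) stress σ_v:
marble: 2780 kg/m³ × 9.8 m/s² × 1240 m = 3.378×10^7 Pa = 33.78 MPa
granodiorite: 2659 kg/m³ × 9.8 m/s² × 35950 m = 9.368×10^8 Pa = 936.8 MPa
Total = 33.78 + 936.8 = 970.57 MPa
Pore pressure P_p = 1200 kg/m³ × 9.8 m/s² × 37190 m = 4.374×10^8 Pa = 437.4 MPa
Effective stress σ' = σ_v − P_p = 970.6 − 437.4 = 533.22 MPa = 5332.2 bar

5330 bar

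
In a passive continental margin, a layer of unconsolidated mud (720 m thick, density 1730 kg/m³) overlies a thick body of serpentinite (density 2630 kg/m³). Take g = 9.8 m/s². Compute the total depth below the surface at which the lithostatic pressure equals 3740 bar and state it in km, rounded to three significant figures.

Pressure at base of upper layers: 1730×9.8×720 = 1.221×10^7 Pa = 122.1 bar
Remaining pressure to be supplied by serpentinite: 3.740×10^8 − 1.221×10^7 = 3.618×10^8 Pa
Additional depth in serpentinite = 3.618×10^8 Pa / (2630 kg/m³ × 9.8 m/s²) = 14037 m
Total depth = 720 m + 14037 m = 14757 m
= 14.757 km

14.8 km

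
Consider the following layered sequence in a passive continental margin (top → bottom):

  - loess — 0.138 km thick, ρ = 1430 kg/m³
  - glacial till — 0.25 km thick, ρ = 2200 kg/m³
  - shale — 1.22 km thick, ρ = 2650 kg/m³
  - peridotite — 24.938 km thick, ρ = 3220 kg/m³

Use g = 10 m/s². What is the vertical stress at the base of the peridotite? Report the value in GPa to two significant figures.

loess: 1430 kg/m³ × 10 m/s² × 138 m = 1.973×10^6 Pa = 1.973×10^-3 GPa
glacial till: 2200 kg/m³ × 10 m/s² × 250 m = 5.500×10^6 Pa = 5.500×10^-3 GPa
shale: 2650 kg/m³ × 10 m/s² × 1220 m = 3.233×10^7 Pa = 0.03233 GPa
peridotite: 3220 kg/m³ × 10 m/s² × 24938 m = 8.030×10^8 Pa = 0.8030 GPa
Total = 1.973×10^-3 + 5.500×10^-3 + 0.03233 + 0.8030 = 0.84281 GPa

0.84 GPa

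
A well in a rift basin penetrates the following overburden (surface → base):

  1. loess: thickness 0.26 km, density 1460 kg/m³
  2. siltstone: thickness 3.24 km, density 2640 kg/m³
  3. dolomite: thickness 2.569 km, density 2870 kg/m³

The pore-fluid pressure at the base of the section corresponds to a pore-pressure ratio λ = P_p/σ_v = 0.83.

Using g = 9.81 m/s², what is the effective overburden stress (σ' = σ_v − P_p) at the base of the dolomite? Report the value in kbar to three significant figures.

Overburden (lithostatic) stress σ_v:
loess: 1460 kg/m³ × 9.81 m/s² × 260 m = 3.724×10^6 Pa = 3.724 MPa
siltstone: 2640 kg/m³ × 9.81 m/s² × 3240 m = 8.391×10^7 Pa = 83.91 MPa
dolomite: 2870 kg/m³ × 9.81 m/s² × 2569 m = 7.233×10^7 Pa = 72.33 MPa
Total = 3.724 + 83.91 + 72.33 = 159.96 MPa
Pore pressure P_p = λ·σ_v = 0.83 × 160.0 MPa = 132.8 MPa
Effective stress σ' = σ_v − P_p = 160.0 − 132.8 = 27.194 MPa = 0.27194 kbar

0.272 kbar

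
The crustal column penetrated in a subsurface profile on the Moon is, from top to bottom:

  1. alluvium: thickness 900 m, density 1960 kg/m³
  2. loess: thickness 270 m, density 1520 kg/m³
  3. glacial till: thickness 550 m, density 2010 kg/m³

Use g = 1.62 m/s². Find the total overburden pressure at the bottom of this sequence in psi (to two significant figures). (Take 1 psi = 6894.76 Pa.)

alluvium: 1960 kg/m³ × 1.62 m/s² × 900 m = 2.858×10^6 Pa = 414.5 psi
loess: 1520 kg/m³ × 1.62 m/s² × 270 m = 6.648×10^5 Pa = 96.43 psi
glacial till: 2010 kg/m³ × 1.62 m/s² × 550 m = 1.791×10^6 Pa = 259.7 psi
Total = 414.5 + 96.43 + 259.7 = 770.65 psi

770 psi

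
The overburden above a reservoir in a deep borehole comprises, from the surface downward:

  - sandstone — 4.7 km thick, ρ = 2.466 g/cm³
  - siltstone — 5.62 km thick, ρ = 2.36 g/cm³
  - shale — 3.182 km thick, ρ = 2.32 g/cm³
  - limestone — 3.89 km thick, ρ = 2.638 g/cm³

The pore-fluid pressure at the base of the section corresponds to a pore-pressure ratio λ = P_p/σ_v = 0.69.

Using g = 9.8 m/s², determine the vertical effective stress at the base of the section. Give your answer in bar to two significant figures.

Overburden (lithostatic) stress σ_v:
sandstone: 2466 kg/m³ × 9.8 m/s² × 4700 m = 1.136×10^8 Pa = 113.6 MPa
siltstone: 2360 kg/m³ × 9.8 m/s² × 5620 m = 1.300×10^8 Pa = 130.0 MPa
shale: 2320 kg/m³ × 9.8 m/s² × 3182 m = 7.235×10^7 Pa = 72.35 MPa
limestone: 2638 kg/m³ × 9.8 m/s² × 3890 m = 1.006×10^8 Pa = 100.6 MPa
Total = 113.6 + 130.0 + 72.35 + 100.6 = 416.48 MPa
Pore pressure P_p = λ·σ_v = 0.69 × 416.5 MPa = 287.4 MPa
Effective stress σ' = σ_v − P_p = 416.5 − 287.4 = 129.11 MPa = 1291.1 bar

1300 bar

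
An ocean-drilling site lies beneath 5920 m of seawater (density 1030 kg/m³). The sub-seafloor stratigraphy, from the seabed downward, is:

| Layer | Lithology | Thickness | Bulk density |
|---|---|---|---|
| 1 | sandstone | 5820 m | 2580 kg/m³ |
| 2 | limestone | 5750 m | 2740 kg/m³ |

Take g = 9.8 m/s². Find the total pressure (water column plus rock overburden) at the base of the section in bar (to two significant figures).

3600 bar

seawater: 1030 kg/m³ × 9.8 m/s² × 5920 m = 5.976×10^7 Pa = 597.6 bar
sandstone: 2580 kg/m³ × 9.8 m/s² × 5820 m = 1.472×10^8 Pa = 1472 bar
limestone: 2740 kg/m³ × 9.8 m/s² × 5750 m = 1.544×10^8 Pa = 1544 bar
Total = 597.6 + 1472 + 1544 = 3613.1 bar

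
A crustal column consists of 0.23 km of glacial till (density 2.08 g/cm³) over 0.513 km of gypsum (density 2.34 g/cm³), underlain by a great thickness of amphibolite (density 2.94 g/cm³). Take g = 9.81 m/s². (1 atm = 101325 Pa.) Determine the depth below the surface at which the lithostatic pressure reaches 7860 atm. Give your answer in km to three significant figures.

27.8 km

Pressure at base of upper layers: 2080×9.81×230 + 2340×9.81×513 = 1.647×10^7 Pa = 162.5 atm
Remaining pressure to be supplied by amphibolite: 7.964×10^8 − 1.647×10^7 = 7.799×10^8 Pa
Additional depth in amphibolite = 7.799×10^8 Pa / (2940 kg/m³ × 9.81 m/s²) = 27043 m
Total depth = 743 m + 27043 m = 27786 m
= 27.786 km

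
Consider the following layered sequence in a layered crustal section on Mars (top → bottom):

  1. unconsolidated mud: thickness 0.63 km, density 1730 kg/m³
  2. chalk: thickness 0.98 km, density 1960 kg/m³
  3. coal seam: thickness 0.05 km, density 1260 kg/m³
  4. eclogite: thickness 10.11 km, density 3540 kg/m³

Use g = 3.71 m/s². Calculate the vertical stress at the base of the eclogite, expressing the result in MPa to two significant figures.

unconsolidated mud: 1730 kg/m³ × 3.71 m/s² × 630 m = 4.044×10^6 Pa = 4.044 MPa
chalk: 1960 kg/m³ × 3.71 m/s² × 980 m = 7.126×10^6 Pa = 7.126 MPa
coal seam: 1260 kg/m³ × 3.71 m/s² × 50 m = 2.337×10^5 Pa = 0.2337 MPa
eclogite: 3540 kg/m³ × 3.71 m/s² × 10110 m = 1.328×10^8 Pa = 132.8 MPa
Total = 4.044 + 7.126 + 0.2337 + 132.8 = 144.18 MPa

140 MPa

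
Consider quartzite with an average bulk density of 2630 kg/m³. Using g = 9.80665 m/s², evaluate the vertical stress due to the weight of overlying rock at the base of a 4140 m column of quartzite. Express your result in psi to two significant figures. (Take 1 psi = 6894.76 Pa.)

quartzite: 2630 kg/m³ × 9.80665 m/s² × 4140 m = 1.068×10^8 Pa = 15487 psi

15000 psi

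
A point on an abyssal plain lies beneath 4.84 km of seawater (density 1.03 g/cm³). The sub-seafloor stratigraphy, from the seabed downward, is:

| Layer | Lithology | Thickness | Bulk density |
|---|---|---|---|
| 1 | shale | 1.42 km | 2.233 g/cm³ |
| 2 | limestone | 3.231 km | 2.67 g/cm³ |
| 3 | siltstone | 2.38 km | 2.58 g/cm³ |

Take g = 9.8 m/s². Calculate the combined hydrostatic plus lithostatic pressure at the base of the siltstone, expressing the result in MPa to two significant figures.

220 MPa

seawater: 1030 kg/m³ × 9.8 m/s² × 4840 m = 4.885×10^7 Pa = 48.85 MPa
shale: 2233 kg/m³ × 9.8 m/s² × 1420 m = 3.107×10^7 Pa = 31.07 MPa
limestone: 2670 kg/m³ × 9.8 m/s² × 3231 m = 8.454×10^7 Pa = 84.54 MPa
siltstone: 2580 kg/m³ × 9.8 m/s² × 2380 m = 6.018×10^7 Pa = 60.18 MPa
Total = 48.85 + 31.07 + 84.54 + 60.18 = 224.65 MPa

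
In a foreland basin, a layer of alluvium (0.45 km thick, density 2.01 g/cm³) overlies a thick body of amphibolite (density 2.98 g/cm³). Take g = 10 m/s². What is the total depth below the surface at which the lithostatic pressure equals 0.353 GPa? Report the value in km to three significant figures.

Pressure at base of upper layers: 2010×10×450 = 9.045×10^6 Pa = 9.045×10^-3 GPa
Remaining pressure to be supplied by amphibolite: 3.530×10^8 − 9.045×10^6 = 3.440×10^8 Pa
Additional depth in amphibolite = 3.440×10^8 Pa / (2980 kg/m³ × 10 m/s²) = 11542 m
Total depth = 450 m + 11542 m = 11992 m
= 11.992 km

12.0 km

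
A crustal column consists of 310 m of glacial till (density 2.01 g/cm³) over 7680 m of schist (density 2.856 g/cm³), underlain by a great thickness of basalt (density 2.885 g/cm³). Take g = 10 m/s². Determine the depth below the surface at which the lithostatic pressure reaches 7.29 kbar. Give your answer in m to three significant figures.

25400 m

Pressure at base of upper layers: 2010×10×310 + 2856×10×7680 = 2.256×10^8 Pa = 2.256 kbar
Remaining pressure to be supplied by basalt: 7.290×10^8 − 2.256×10^8 = 5.034×10^8 Pa
Additional depth in basalt = 5.034×10^8 Pa / (2885 kg/m³ × 10 m/s²) = 17450 m
Total depth = 7990 m + 17450 m = 25440 m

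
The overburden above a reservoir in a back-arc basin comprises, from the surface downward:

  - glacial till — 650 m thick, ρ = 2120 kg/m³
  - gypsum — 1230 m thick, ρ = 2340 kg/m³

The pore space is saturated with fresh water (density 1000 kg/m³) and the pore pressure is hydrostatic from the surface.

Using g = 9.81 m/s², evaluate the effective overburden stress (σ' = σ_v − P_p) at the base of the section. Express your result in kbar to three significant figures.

0.233 kbar

Overburden (lithostatic) stress σ_v:
glacial till: 2120 kg/m³ × 9.81 m/s² × 650 m = 1.352×10^7 Pa = 13.52 MPa
gypsum: 2340 kg/m³ × 9.81 m/s² × 1230 m = 2.824×10^7 Pa = 28.24 MPa
Total = 13.52 + 28.24 = 41.753 MPa
Pore pressure P_p = 1000 kg/m³ × 9.81 m/s² × 1880 m = 1.844×10^7 Pa = 18.44 MPa
Effective stress σ' = σ_v − P_p = 41.75 − 18.44 = 23.311 MPa = 0.23311 kbar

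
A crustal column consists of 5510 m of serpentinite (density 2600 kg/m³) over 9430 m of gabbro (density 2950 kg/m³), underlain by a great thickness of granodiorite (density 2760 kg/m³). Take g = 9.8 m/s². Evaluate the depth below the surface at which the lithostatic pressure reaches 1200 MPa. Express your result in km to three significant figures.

44.0 km

Pressure at base of upper layers: 2600×9.8×5510 + 2950×9.8×9430 = 4.130×10^8 Pa = 413.0 MPa
Remaining pressure to be supplied by granodiorite: 1.200×10^9 − 4.130×10^8 = 7.870×10^8 Pa
Additional depth in granodiorite = 7.870×10^8 Pa / (2760 kg/m³ × 9.8 m/s²) = 29096 m
Total depth = 14940 m + 29096 m = 44036 m
= 44.036 km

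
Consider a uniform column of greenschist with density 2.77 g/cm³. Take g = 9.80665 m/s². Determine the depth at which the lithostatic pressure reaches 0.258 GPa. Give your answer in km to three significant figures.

9.50 km

h = P/(ρg) = 0.258 GPa / (2770 kg/m³ × 9.80665 m/s²) = 2.580×10^8 Pa / 27164 Pa/m = 9497.7 m
= 9.4977 km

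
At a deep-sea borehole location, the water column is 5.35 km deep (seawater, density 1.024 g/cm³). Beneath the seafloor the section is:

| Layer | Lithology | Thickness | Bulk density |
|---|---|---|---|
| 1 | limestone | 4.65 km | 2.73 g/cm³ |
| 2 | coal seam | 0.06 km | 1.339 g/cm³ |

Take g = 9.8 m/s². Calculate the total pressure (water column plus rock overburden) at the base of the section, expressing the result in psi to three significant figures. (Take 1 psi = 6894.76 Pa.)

seawater: 1024 kg/m³ × 9.8 m/s² × 5350 m = 5.369×10^7 Pa = 7787 psi
limestone: 2730 kg/m³ × 9.8 m/s² × 4650 m = 1.244×10^8 Pa = 18044 psi
coal seam: 1339 kg/m³ × 9.8 m/s² × 60 m = 7.873×10^5 Pa = 114.2 psi
Total = 7787 + 18044 + 114.2 = 25945 psi

25900 psi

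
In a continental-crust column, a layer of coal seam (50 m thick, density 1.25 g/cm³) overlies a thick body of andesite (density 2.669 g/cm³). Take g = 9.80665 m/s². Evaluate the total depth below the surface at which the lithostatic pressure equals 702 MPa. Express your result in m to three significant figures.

26800 m

Pressure at base of upper layers: 1250×9.80665×50 = 6.129×10^5 Pa = 0.6129 MPa
Remaining pressure to be supplied by andesite: 7.020×10^8 − 6.129×10^5 = 7.014×10^8 Pa
Additional depth in andesite = 7.014×10^8 Pa / (2669 kg/m³ × 9.80665 m/s²) = 26797 m
Total depth = 50 m + 26797 m = 26847 m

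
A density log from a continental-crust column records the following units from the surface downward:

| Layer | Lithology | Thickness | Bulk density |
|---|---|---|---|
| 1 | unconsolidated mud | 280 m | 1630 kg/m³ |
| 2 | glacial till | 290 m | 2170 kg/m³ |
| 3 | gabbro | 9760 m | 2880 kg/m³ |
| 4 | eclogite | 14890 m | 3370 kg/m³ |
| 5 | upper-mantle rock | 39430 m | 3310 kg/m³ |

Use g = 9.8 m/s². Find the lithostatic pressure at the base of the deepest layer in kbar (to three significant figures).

unconsolidated mud: 1630 kg/m³ × 9.8 m/s² × 280 m = 4.473×10^6 Pa = 0.04473 kbar
glacial till: 2170 kg/m³ × 9.8 m/s² × 290 m = 6.167×10^6 Pa = 0.06167 kbar
gabbro: 2880 kg/m³ × 9.8 m/s² × 9760 m = 2.755×10^8 Pa = 2.755 kbar
eclogite: 3370 kg/m³ × 9.8 m/s² × 14890 m = 4.918×10^8 Pa = 4.918 kbar
upper-mantle rock: 3310 kg/m³ × 9.8 m/s² × 39430 m = 1.279×10^9 Pa = 12.79 kbar
Total = 0.04473 + 0.06167 + 2.755 + 4.918 + 12.79 = 20.569 kbar

20.6 kbar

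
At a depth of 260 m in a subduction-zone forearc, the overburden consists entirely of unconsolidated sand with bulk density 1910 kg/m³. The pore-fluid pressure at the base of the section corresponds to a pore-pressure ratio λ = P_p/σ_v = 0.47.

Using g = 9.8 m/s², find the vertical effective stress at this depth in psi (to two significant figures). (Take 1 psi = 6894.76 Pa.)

Overburden (lithostatic) stress σ_v:
unconsolidated sand: 1910 kg/m³ × 9.8 m/s² × 260 m = 4.867×10^6 Pa = 4.867 MPa
Pore pressure P_p = λ·σ_v = 0.47 × 4.867 MPa = 2.287 MPa
Effective stress σ' = σ_v − P_p = 4.867 − 2.287 = 2.5793 MPa = 374.10 psi

370 psi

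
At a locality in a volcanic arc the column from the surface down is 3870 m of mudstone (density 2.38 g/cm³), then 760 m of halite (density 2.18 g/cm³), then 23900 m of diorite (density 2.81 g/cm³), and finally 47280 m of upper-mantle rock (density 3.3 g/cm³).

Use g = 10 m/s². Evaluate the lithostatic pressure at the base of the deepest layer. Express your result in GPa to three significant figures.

mudstone: 2380 kg/m³ × 10 m/s² × 3870 m = 9.211×10^7 Pa = 0.09211 GPa
halite: 2180 kg/m³ × 10 m/s² × 760 m = 1.657×10^7 Pa = 0.01657 GPa
diorite: 2810 kg/m³ × 10 m/s² × 23900 m = 6.716×10^8 Pa = 0.6716 GPa
upper-mantle rock: 3300 kg/m³ × 10 m/s² × 47280 m = 1.560×10^9 Pa = 1.560 GPa
Total = 0.09211 + 0.01657 + 0.6716 + 1.560 = 2.3405 GPa

2.34 GPa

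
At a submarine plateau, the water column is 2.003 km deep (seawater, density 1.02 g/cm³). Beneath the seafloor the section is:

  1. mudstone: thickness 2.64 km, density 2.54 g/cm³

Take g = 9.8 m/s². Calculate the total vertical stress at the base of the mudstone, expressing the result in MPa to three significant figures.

85.7 MPa

seawater: 1020 kg/m³ × 9.8 m/s² × 2003 m = 2.002×10^7 Pa = 20.02 MPa
mudstone: 2540 kg/m³ × 9.8 m/s² × 2640 m = 6.571×10^7 Pa = 65.71 MPa
Total = 20.02 + 65.71 = 85.737 MPa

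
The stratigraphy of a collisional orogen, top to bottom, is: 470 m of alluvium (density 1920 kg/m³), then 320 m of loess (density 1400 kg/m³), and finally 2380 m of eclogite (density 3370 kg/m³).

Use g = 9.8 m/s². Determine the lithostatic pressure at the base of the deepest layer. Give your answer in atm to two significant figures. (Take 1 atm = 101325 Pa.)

910 atm

alluvium: 1920 kg/m³ × 9.8 m/s² × 470 m = 8.844×10^6 Pa = 87.28 atm
loess: 1400 kg/m³ × 9.8 m/s² × 320 m = 4.390×10^6 Pa = 43.33 atm
eclogite: 3370 kg/m³ × 9.8 m/s² × 2380 m = 7.860×10^7 Pa = 775.7 atm
Total = 87.28 + 43.33 + 775.7 = 906.35 atm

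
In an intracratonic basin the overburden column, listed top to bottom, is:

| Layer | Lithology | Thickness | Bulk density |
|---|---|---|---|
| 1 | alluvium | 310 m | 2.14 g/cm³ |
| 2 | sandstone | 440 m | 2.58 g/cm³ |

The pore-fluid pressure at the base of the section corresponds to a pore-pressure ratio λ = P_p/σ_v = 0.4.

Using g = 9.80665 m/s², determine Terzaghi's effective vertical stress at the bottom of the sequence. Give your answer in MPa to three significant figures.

Overburden (lithostatic) stress σ_v:
alluvium: 2140 kg/m³ × 9.80665 m/s² × 310 m = 6.506×10^6 Pa = 6.506 MPa
sandstone: 2580 kg/m³ × 9.80665 m/s² × 440 m = 1.113×10^7 Pa = 11.13 MPa
Total = 6.506 + 11.13 = 17.638 MPa
Pore pressure P_p = λ·σ_v = 0.4 × 17.64 MPa = 7.055 MPa
Effective stress σ' = σ_v − P_p = 17.64 − 7.055 = 10.583 MPa

10.6 MPa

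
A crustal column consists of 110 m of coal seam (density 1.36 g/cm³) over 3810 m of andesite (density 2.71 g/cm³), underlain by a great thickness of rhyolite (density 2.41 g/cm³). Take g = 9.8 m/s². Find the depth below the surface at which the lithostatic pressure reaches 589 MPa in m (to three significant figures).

24500 m

Pressure at base of upper layers: 1360×9.8×110 + 2710×9.8×3810 = 1.027×10^8 Pa = 102.7 MPa
Remaining pressure to be supplied by rhyolite: 5.890×10^8 − 1.027×10^8 = 4.863×10^8 Pa
Additional depth in rhyolite = 4.863×10^8 Pa / (2410 kg/m³ × 9.8 m/s²) = 20592 m
Total depth = 3920 m + 20592 m = 24512 m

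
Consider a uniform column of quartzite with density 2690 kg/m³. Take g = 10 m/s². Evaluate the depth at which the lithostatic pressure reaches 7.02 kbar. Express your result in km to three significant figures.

h = P/(ρg) = 7.02 kbar / (2690 kg/m³ × 10 m/s²) = 7.020×10^8 Pa / 26900 Pa/m = 26097 m
= 26.097 km

26.1 km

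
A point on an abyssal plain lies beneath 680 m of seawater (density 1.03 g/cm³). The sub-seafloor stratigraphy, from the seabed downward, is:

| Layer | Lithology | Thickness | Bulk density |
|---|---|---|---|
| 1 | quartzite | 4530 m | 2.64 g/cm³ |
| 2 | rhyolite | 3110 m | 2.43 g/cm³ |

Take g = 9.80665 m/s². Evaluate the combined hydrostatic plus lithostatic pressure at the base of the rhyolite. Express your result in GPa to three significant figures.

0.198 GPa

seawater: 1030 kg/m³ × 9.80665 m/s² × 680 m = 6.869×10^6 Pa = 6.869×10^-3 GPa
quartzite: 2640 kg/m³ × 9.80665 m/s² × 4530 m = 1.173×10^8 Pa = 0.1173 GPa
rhyolite: 2430 kg/m³ × 9.80665 m/s² × 3110 m = 7.411×10^7 Pa = 0.07411 GPa
Total = 6.869×10^-3 + 0.1173 + 0.07411 = 0.19826 GPa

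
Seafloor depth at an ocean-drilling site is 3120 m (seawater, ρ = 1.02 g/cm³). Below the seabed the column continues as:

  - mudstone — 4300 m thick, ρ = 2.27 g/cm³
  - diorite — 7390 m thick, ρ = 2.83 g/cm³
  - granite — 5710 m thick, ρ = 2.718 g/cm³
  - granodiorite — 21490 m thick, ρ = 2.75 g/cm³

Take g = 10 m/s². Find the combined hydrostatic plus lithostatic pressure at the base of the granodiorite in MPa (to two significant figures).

1100 MPa

seawater: 1020 kg/m³ × 10 m/s² × 3120 m = 3.182×10^7 Pa = 31.82 MPa
mudstone: 2270 kg/m³ × 10 m/s² × 4300 m = 9.761×10^7 Pa = 97.61 MPa
diorite: 2830 kg/m³ × 10 m/s² × 7390 m = 2.091×10^8 Pa = 209.1 MPa
granite: 2718 kg/m³ × 10 m/s² × 5710 m = 1.552×10^8 Pa = 155.2 MPa
granodiorite: 2750 kg/m³ × 10 m/s² × 21490 m = 5.910×10^8 Pa = 591.0 MPa
Total = 31.82 + 97.61 + 209.1 + 155.2 + 591.0 = 1084.7 MPa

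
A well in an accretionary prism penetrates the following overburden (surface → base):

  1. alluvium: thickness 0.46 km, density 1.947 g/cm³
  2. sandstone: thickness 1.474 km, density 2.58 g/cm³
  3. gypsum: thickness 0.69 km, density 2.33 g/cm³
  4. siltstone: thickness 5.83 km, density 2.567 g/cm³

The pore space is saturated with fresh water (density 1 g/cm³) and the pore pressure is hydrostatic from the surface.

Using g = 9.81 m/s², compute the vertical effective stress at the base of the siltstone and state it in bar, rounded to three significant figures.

1260 bar

Overburden (lithostatic) stress σ_v:
alluvium: 1947 kg/m³ × 9.81 m/s² × 460 m = 8.786×10^6 Pa = 8.786 MPa
sandstone: 2580 kg/m³ × 9.81 m/s² × 1474 m = 3.731×10^7 Pa = 37.31 MPa
gypsum: 2330 kg/m³ × 9.81 m/s² × 690 m = 1.577×10^7 Pa = 15.77 MPa
siltstone: 2567 kg/m³ × 9.81 m/s² × 5830 m = 1.468×10^8 Pa = 146.8 MPa
Total = 8.786 + 37.31 + 15.77 + 146.8 = 208.68 MPa
Pore pressure P_p = 1000 kg/m³ × 9.81 m/s² × 8454 m = 8.293×10^7 Pa = 82.93 MPa
Effective stress σ' = σ_v − P_p = 208.7 − 82.93 = 125.74 MPa = 1257.4 bar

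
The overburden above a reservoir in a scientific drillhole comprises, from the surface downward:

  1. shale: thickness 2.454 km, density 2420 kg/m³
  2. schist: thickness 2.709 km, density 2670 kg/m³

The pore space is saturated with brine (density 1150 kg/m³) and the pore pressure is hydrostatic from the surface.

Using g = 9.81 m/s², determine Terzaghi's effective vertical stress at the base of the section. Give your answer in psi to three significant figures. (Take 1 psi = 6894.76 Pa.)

10300 psi

Overburden (lithostatic) stress σ_v:
shale: 2420 kg/m³ × 9.81 m/s² × 2454 m = 5.826×10^7 Pa = 58.26 MPa
schist: 2670 kg/m³ × 9.81 m/s² × 2709 m = 7.096×10^7 Pa = 70.96 MPa
Total = 58.26 + 70.96 = 129.21 MPa
Pore pressure P_p = 1150 kg/m³ × 9.81 m/s² × 5163 m = 5.825×10^7 Pa = 58.25 MPa
Effective stress σ' = σ_v − P_p = 129.2 − 58.25 = 70.968 MPa = 10293 psi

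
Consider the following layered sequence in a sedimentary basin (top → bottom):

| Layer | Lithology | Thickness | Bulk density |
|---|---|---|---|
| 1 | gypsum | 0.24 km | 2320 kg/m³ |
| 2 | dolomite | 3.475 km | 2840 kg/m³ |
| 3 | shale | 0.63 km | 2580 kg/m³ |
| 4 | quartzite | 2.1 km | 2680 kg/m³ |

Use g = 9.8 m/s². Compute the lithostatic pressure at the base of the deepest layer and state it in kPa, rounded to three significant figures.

173000 kPa

gypsum: 2320 kg/m³ × 9.8 m/s² × 240 m = 5.457×10^6 Pa = 5457 kPa
dolomite: 2840 kg/m³ × 9.8 m/s² × 3475 m = 9.672×10^7 Pa = 96716 kPa
shale: 2580 kg/m³ × 9.8 m/s² × 630 m = 1.593×10^7 Pa = 15929 kPa
quartzite: 2680 kg/m³ × 9.8 m/s² × 2100 m = 5.515×10^7 Pa = 55154 kPa
Total = 5457 + 96716 + 15929 + 55154 = 1.7326×10^5 kPa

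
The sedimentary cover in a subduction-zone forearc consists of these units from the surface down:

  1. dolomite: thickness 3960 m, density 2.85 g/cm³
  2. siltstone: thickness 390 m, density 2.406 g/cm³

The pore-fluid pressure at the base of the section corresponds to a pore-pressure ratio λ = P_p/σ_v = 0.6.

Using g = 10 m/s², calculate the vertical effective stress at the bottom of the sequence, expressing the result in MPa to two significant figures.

Overburden (lithostatic) stress σ_v:
dolomite: 2850 kg/m³ × 10 m/s² × 3960 m = 1.129×10^8 Pa = 112.9 MPa
siltstone: 2406 kg/m³ × 10 m/s² × 390 m = 9.383×10^6 Pa = 9.383 MPa
Total = 112.9 + 9.383 = 122.24 MPa
Pore pressure P_p = λ·σ_v = 0.6 × 122.2 MPa = 73.35 MPa
Effective stress σ' = σ_v − P_p = 122.2 − 73.35 = 48.897 MPa

49 MPa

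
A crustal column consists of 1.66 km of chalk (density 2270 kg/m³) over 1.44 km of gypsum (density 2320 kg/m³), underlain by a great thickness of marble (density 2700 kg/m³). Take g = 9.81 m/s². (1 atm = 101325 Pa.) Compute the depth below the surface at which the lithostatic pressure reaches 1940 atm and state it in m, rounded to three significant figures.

Pressure at base of upper layers: 2270×9.81×1660 + 2320×9.81×1440 = 6.974×10^7 Pa = 688.3 atm
Remaining pressure to be supplied by marble: 1.966×10^8 − 6.974×10^7 = 1.268×10^8 Pa
Additional depth in marble = 1.268×10^8 Pa / (2700 kg/m³ × 9.81 m/s²) = 4788.4 m
Total depth = 3100 m + 4788.4 m = 7888.4 m

7890 m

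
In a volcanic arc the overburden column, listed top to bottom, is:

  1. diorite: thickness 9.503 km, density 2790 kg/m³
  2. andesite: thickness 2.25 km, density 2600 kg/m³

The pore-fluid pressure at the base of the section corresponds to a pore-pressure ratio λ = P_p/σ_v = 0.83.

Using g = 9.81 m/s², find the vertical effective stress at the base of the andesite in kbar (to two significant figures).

0.54 kbar

Overburden (lithostatic) stress σ_v:
diorite: 2790 kg/m³ × 9.81 m/s² × 9503 m = 2.601×10^8 Pa = 260.1 MPa
andesite: 2600 kg/m³ × 9.81 m/s² × 2250 m = 5.739×10^7 Pa = 57.39 MPa
Total = 260.1 + 57.39 = 317.48 MPa
Pore pressure P_p = λ·σ_v = 0.83 × 317.5 MPa = 263.5 MPa
Effective stress σ' = σ_v − P_p = 317.5 − 263.5 = 53.972 MPa = 0.53972 kbar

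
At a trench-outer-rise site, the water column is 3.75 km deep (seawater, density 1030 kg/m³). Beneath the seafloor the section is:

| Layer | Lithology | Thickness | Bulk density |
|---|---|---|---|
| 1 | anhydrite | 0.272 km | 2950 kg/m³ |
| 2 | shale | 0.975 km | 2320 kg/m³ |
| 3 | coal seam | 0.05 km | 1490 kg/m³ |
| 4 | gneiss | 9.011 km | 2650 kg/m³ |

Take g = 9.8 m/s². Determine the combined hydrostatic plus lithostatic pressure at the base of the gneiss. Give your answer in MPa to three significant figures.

303 MPa

seawater: 1030 kg/m³ × 9.8 m/s² × 3750 m = 3.785×10^7 Pa = 37.85 MPa
anhydrite: 2950 kg/m³ × 9.8 m/s² × 272 m = 7.864×10^6 Pa = 7.864 MPa
shale: 2320 kg/m³ × 9.8 m/s² × 975 m = 2.217×10^7 Pa = 22.17 MPa
coal seam: 1490 kg/m³ × 9.8 m/s² × 50 m = 7.301×10^5 Pa = 0.7301 MPa
gneiss: 2650 kg/m³ × 9.8 m/s² × 9011 m = 2.340×10^8 Pa = 234.0 MPa
Total = 37.85 + 7.864 + 22.17 + 0.7301 + 234.0 = 302.63 MPa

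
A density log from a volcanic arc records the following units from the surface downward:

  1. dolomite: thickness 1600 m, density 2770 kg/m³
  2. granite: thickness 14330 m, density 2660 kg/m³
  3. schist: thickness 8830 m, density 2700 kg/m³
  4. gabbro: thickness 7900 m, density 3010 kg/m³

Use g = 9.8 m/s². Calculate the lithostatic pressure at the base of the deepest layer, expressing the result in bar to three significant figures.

8840 bar

dolomite: 2770 kg/m³ × 9.8 m/s² × 1600 m = 4.343×10^7 Pa = 434.3 bar
granite: 2660 kg/m³ × 9.8 m/s² × 14330 m = 3.736×10^8 Pa = 3736 bar
schist: 2700 kg/m³ × 9.8 m/s² × 8830 m = 2.336×10^8 Pa = 2336 bar
gabbro: 3010 kg/m³ × 9.8 m/s² × 7900 m = 2.330×10^8 Pa = 2330 bar
Total = 434.3 + 3736 + 2336 + 2330 = 8836.6 bar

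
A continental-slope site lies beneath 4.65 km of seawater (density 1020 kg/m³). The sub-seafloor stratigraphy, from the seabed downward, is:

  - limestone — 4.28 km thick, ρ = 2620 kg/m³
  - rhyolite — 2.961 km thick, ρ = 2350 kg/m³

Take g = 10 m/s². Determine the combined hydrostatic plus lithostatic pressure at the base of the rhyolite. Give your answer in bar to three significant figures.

2290 bar

seawater: 1020 kg/m³ × 10 m/s² × 4650 m = 4.743×10^7 Pa = 474.3 bar
limestone: 2620 kg/m³ × 10 m/s² × 4280 m = 1.121×10^8 Pa = 1121 bar
rhyolite: 2350 kg/m³ × 10 m/s² × 2961 m = 6.958×10^7 Pa = 695.8 bar
Total = 474.3 + 1121 + 695.8 = 2291.5 bar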